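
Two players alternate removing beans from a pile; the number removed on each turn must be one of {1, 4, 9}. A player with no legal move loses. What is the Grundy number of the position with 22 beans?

0

n :  0  1  2  3  4  5  6  7  8  9 10 11 12 13 14 15 16 17 18 19 20 21 22
G :  0  1  0  1  2  0  1  0  1  2  0  1  0  1  2  0  1  0  1  2  0  1  0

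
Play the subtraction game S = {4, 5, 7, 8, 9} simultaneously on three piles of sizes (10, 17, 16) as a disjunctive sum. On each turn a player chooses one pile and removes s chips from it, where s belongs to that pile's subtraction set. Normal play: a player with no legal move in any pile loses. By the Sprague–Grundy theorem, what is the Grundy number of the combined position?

All piles use S = {4, 5, 7, 8, 9}:
n :  0  1  2  3  4  5  6  7  8  9 10 11 12 13 14 15 16 17
G :  0  0  0  0  1  1  1  1  2  2  2  2  3  0  0  0  0  1
Pile A: G(10) = 2.
Pile B: G(17) = 1.
Pile C: G(16) = 0.
Combined Grundy value = 2 ⊕ 1 ⊕ 0 = 3.

3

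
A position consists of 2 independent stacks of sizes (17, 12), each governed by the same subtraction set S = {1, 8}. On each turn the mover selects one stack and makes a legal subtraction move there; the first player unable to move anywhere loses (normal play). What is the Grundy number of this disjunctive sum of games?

All stacks use S = {1, 8}:
n :  0  1  2  3  4  5  6  7  8  9 10 11 12 13 14 15 16 17
G :  0  1  0  1  0  1  0  1  2  0  1  0  1  0  1  0  1  2
Stack A: G(17) = 2.
Stack B: G(12) = 1.
Combined Grundy value = 2 ⊕ 1 = 3.

3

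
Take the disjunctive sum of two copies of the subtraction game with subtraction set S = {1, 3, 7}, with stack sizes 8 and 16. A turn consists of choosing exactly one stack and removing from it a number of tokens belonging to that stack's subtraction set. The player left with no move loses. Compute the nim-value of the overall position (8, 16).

All stacks use S = {1, 3, 7}:
n :  0  1  2  3  4  5  6  7  8  9 10 11 12 13 14 15 16
G :  0  1  0  1  0  1  0  1  0  1  0  1  0  1  0  1  0
Stack A: G(8) = 0.
Stack B: G(16) = 0.
Combined Grundy value = 0 ⊕ 0 = 0.

0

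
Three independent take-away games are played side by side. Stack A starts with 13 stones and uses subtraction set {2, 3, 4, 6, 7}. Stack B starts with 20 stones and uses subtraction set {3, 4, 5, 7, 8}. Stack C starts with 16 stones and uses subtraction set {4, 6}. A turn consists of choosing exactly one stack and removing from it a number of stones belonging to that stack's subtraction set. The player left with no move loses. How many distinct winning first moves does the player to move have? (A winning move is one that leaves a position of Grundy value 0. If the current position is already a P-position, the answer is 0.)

0

Stack A, S = {2, 3, 4, 6, 7}:
n :  0  1  2  3  4  5  6  7  8  9 10 11 12 13
G :  0  0  1  1  2  2  3  3  4  0  0  1  1  2
G_A(13) = 2.
Stack B, S = {3, 4, 5, 7, 8}:
G(0) = 0
G(1) = mex{} = 0
G(2) = mex{} = 0
G(3) = mex{0} = 1
G(4) = mex{0,0} = 1
G(5) = mex{0,0,0} = 1
G(6) = mex{1,0,0} = 2
G(7) = mex{1,1,0,0} = 2
G(8) = mex{1,1,1,0,0} = 2
G(9) = mex{2,1,1,0,0} = 3
G(10) = mex{2,2,1,1,0} = 3
G(11) = mex{2,2,2,1,1} = 0
G(12) = mex{3,2,2,1,1} = 0
G(13) = mex{3,3,2,2,1} = 0
G(14) = mex{0,3,3,2,2} = 1
G(15) = mex{0,0,3,2,2} = 1
G(16) = mex{0,0,0,3,2} = 1
G(17) = mex{1,0,0,3,3} = 2
G(18) = mex{1,1,0,0,3} = 2
G(19) = mex{1,1,1,0,0} = 2
G(20) = mex{2,1,1,0,0} = 3
G_B(20) = 3.
Stack C, S = {4, 6}:
G(0) = 0
G(1) = mex{} = 0
G(2) = mex{} = 0
G(3) = mex{} = 0
G(4) = mex{0} = 1
G(5) = mex{0} = 1
G(6) = mex{0,0} = 1
G(7) = mex{0,0} = 1
G(8) = mex{1,0} = 2
G(9) = mex{1,0} = 2
G(10) = mex{1,1} = 0
G(11) = mex{1,1} = 0
G(12) = mex{2,1} = 0
G(13) = mex{2,1} = 0
G(14) = mex{0,2} = 1
G(15) = mex{0,2} = 1
G(16) = mex{0,0} = 1
G_C(16) = 1.
Combined Grundy value = 2 ⊕ 3 ⊕ 1 = 0.
A winning move leaves total XOR = 0, i.e. changes one component's Grundy value g to g ⊕ X where X is the current total.
Stack A: target g' = 2⊕0 = 2, but every legal move changes the Grundy value (mex property), so 0 moves.
Stack B: target g' = 3⊕0 = 3, but every legal move changes the Grundy value (mex property), so 0 moves.
Stack C: target g' = 1⊕0 = 1, but every legal move changes the Grundy value (mex property), so 0 moves.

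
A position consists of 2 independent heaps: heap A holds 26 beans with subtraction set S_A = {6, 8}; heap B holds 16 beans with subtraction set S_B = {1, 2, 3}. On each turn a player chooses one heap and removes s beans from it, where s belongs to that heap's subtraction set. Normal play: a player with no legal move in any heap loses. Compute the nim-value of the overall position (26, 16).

Heap A, S = {6, 8}:
G(0) = 0
G(1) = mex{} = 0
G(2) = mex{} = 0
G(3) = mex{} = 0
G(4) = mex{} = 0
G(5) = mex{} = 0
G(6) = mex{0} = 1
G(7) = mex{0} = 1
G(8) = mex{0,0} = 1
G(9) = mex{0,0} = 1
G(10) = mex{0,0} = 1
G(11) = mex{0,0} = 1
G(12) = mex{1,0} = 2
G(13) = mex{1,0} = 2
G(14) = mex{1,1} = 0
G(15) = mex{1,1} = 0
G(16) = mex{1,1} = 0
G(17) = mex{1,1} = 0
G(18) = mex{2,1} = 0
G(19) = mex{2,1} = 0
G(20) = mex{0,2} = 1
G(21) = mex{0,2} = 1
G(22) = mex{0,0} = 1
G(23) = mex{0,0} = 1
G(24) = mex{0,0} = 1
G(25) = mex{0,0} = 1
G(26) = mex{1,0} = 2
G_A(26) = 2.
Heap B, S = {1, 2, 3}:
n :  0  1  2  3  4  5  6  7  8  9 10 11 12 13 14 15 16
G :  0  1  2  3  0  1  2  3  0  1  2  3  0  1  2  3  0
G_B(16) = 0.
Combined Grundy value = 2 ⊕ 0 = 2.

2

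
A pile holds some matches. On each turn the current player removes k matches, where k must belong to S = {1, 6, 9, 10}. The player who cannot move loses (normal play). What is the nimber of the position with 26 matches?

2

n :  0  1  2  3  4  5  6  7  8  9 10 11 12 13 14 15 16 17 18 19 20 21 22 23 24 25 26
G :  0  1  0  1  0  1  2  0  1  2  3  2  3  2  3  0  1  3  0  1  0  1  0  1  2  3  2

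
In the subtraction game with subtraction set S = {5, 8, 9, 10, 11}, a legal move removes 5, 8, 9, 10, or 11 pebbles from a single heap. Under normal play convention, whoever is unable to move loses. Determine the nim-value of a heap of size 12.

G(0) = 0
G(1) = mex{} = 0
G(2) = mex{} = 0
G(3) = mex{} = 0
G(4) = mex{} = 0
G(5) = mex{0} = 1
G(6) = mex{0} = 1
G(7) = mex{0} = 1
G(8) = mex{0,0} = 1
G(9) = mex{0,0,0} = 1
G(10) = mex{1,0,0,0} = 2
G(11) = mex{1,0,0,0,0} = 2
G(12) = mex{1,0,0,0,0} = 2

2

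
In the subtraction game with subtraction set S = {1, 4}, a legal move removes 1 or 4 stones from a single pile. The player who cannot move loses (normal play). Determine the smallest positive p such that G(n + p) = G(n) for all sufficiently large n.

5

G(0) = 0
G(1) = mex{0} = 1
G(2) = mex{1} = 0
G(3) = mex{0} = 1
G(4) = mex{1,0} = 2
G(5) = mex{2,1} = 0
G(6) = mex{0,0} = 1
G(7) = mex{1,1} = 0
G(8) = mex{0,2} = 1
G(9) = mex{1,0} = 2
G(10) = mex{2,1} = 0
G(11) = mex{0,0} = 1
G(12) = mex{1,1} = 0
G(13) = mex{0,2} = 1
G(14) = mex{1,0} = 2
G(n+5) = G(n) holds for n = 0,…,3 (a full window of length max(S) = 4), so the sequence is purely periodic with period 5.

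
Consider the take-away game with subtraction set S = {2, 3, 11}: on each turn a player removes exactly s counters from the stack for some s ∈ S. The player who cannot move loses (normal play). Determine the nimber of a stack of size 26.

G(0) = 0
G(1) = mex{} = 0
G(2) = mex{0} = 1
G(3) = mex{0,0} = 1
G(4) = mex{1,0} = 2
G(5) = mex{1,1} = 0
G(6) = mex{2,1} = 0
G(7) = mex{0,2} = 1
G(8) = mex{0,0} = 1
G(9) = mex{1,0} = 2
G(10) = mex{1,1} = 0
G(11) = mex{2,1,0} = 3
G(12) = mex{0,2,0} = 1
G(13) = mex{3,0,1} = 2
G(14) = mex{1,3,1} = 0
G(15) = mex{2,1,2} = 0
G(16) = mex{0,2,0} = 1
G(17) = mex{0,0,0} = 1
G(18) = mex{1,0,1} = 2
G(19) = mex{1,1,1} = 0
G(20) = mex{2,1,2} = 0
G(21) = mex{0,2,0} = 1
G(22) = mex{0,0,3} = 1
G(23) = mex{1,0,1} = 2
G(24) = mex{1,1,2} = 0
G(25) = mex{2,1,0} = 3
G(26) = mex{0,2,0} = 1

1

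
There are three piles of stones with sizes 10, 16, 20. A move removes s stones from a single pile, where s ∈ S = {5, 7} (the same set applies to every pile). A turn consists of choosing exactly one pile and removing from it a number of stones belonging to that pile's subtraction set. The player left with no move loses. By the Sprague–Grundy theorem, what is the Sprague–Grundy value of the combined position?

All piles use S = {5, 7}:
G(0) = 0
G(1) = mex{} = 0
G(2) = mex{} = 0
G(3) = mex{} = 0
G(4) = mex{} = 0
G(5) = mex{0} = 1
G(6) = mex{0} = 1
G(7) = mex{0,0} = 1
G(8) = mex{0,0} = 1
G(9) = mex{0,0} = 1
G(10) = mex{1,0} = 2
G(11) = mex{1,0} = 2
G(12) = mex{1,1} = 0
G(13) = mex{1,1} = 0
G(14) = mex{1,1} = 0
G(15) = mex{2,1} = 0
G(16) = mex{2,1} = 0
G(17) = mex{0,2} = 1
G(18) = mex{0,2} = 1
G(19) = mex{0,0} = 1
G(20) = mex{0,0} = 1
Pile A: G(10) = 2.
Pile B: G(16) = 0.
Pile C: G(20) = 1.
Combined Grundy value = 2 ⊕ 0 ⊕ 1 = 3.

3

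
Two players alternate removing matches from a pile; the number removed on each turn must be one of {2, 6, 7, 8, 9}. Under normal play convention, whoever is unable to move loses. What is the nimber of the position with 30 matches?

G(0) = 0
G(1) = mex{} = 0
G(2) = mex{0} = 1
G(3) = mex{0} = 1
G(4) = mex{1} = 0
G(5) = mex{1} = 0
G(6) = mex{0,0} = 1
G(7) = mex{0,0,0} = 1
G(8) = mex{1,1,0,0} = 2
G(9) = mex{1,1,1,0,0} = 2
G(10) = mex{2,0,1,1,0} = 3
G(11) = mex{2,0,0,1,1} = 3
G(12) = mex{3,1,0,0,1} = 2
G(13) = mex{3,1,1,0,0} = 2
G(14) = mex{2,2,1,1,0} = 3
G(15) = mex{2,2,2,1,1} = 0
G(16) = mex{3,3,2,2,1} = 0
G(17) = mex{0,3,3,2,2} = 1
G(18) = mex{0,2,3,3,2} = 1
G(19) = mex{1,2,2,3,3} = 0
G(20) = mex{1,3,2,2,3} = 0
G(21) = mex{0,0,3,2,2} = 1
G(22) = mex{0,0,0,3,2} = 1
G(23) = mex{1,1,0,0,3} = 2
G(24) = mex{1,1,1,0,0} = 2
G(25) = mex{2,0,1,1,0} = 3
G(26) = mex{2,0,0,1,1} = 3
G(27) = mex{3,1,0,0,1} = 2
G(28) = mex{3,1,1,0,0} = 2
G(29) = mex{2,2,1,1,0} = 3
G(30) = mex{2,2,2,1,1} = 0

0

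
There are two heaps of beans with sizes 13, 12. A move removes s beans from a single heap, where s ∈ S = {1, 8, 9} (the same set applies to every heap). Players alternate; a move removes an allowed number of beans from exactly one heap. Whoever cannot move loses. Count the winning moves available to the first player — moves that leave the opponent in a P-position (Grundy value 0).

2

All heaps use S = {1, 8, 9}:
n :  0  1  2  3  4  5  6  7  8  9 10 11 12 13
G :  0  1  0  1  0  1  0  1  2  3  2  3  2  3
Heap A: G(13) = 3.
Heap B: G(12) = 2.
Combined Grundy value = 3 ⊕ 2 = 1.
A winning move leaves total XOR = 0, i.e. changes one component's Grundy value g to g ⊕ X where X is the current total.
Heap A: need g' = 3⊕1 = 2. Options: 13−1→G=2, 13−8→G=1, 13−9→G=0. Hits: 1.
Heap B: need g' = 2⊕1 = 3. Options: 12−1→G=3, 12−8→G=0, 12−9→G=1. Hits: 1.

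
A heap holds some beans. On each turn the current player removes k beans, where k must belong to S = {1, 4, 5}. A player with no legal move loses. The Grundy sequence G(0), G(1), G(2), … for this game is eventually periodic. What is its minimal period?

8

G(0) = 0
G(1) = mex{0} = 1
G(2) = mex{1} = 0
G(3) = mex{0} = 1
G(4) = mex{1,0} = 2
G(5) = mex{2,1,0} = 3
G(6) = mex{3,0,1} = 2
G(7) = mex{2,1,0} = 3
G(8) = mex{3,2,1} = 0
G(9) = mex{0,3,2} = 1
G(10) = mex{1,2,3} = 0
G(11) = mex{0,3,2} = 1
G(12) = mex{1,0,3} = 2
G(13) = mex{2,1,0} = 3
G(14) = mex{3,0,1} = 2
G(15) = mex{2,1,0} = 3
G(16) = mex{3,2,1} = 0
G(17) = mex{0,3,2} = 1
G(n+8) = G(n) holds for n = 0,…,4 (a full window of length max(S) = 5), so the sequence is purely periodic with period 8.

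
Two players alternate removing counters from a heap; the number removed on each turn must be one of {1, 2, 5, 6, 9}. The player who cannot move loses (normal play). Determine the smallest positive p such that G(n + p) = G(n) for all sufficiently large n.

G(0) = 0
G(1) = mex{0} = 1
G(2) = mex{1,0} = 2
G(3) = mex{2,1} = 0
G(4) = mex{0,2} = 1
G(5) = mex{1,0,0} = 2
G(6) = mex{2,1,1,0} = 3
G(7) = mex{3,2,2,1} = 0
G(8) = mex{0,3,0,2} = 1
G(9) = mex{1,0,1,0,0} = 2
G(10) = mex{2,1,2,1,1} = 0
G(11) = mex{0,2,3,2,2} = 1
G(12) = mex{1,0,0,3,0} = 2
G(13) = mex{2,1,1,0,1} = 3
G(14) = mex{3,2,2,1,2} = 0
G(15) = mex{0,3,0,2,3} = 1
G(16) = mex{1,0,1,0,0} = 2
G(17) = mex{2,1,2,1,1} = 0
G(n+7) = G(n) holds for n = 0,…,8 (a full window of length max(S) = 9), so the sequence is purely periodic with period 7.

7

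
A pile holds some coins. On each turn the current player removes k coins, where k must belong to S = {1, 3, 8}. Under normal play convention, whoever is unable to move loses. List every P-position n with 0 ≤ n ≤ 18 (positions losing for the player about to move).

0, 2, 4, 6, 11, 13, 15, 17

n :  0  1  2  3  4  5  6  7  8  9 10 11 12 13 14 15 16 17 18
G :  0  1  0  1  0  1  0  1  2  3  2  0  1  0  1  0  1  0  1
P-positions are exactly the n with G(n) = 0.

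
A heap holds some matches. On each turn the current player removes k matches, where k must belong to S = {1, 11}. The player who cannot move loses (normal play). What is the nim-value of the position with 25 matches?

1

n :  0  1  2  3  4  5  6  7  8  9 10 11 12 13 14 15 16 17 18 19 20 21 22 23 24 25
G :  0  1  0  1  0  1  0  1  0  1  0  1  0  1  0  1  0  1  0  1  0  1  0  1  0  1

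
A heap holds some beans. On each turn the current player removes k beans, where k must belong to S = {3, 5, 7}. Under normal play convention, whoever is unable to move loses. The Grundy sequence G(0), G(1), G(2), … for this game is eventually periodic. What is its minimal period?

G(0) = 0
G(1) = mex{} = 0
G(2) = mex{} = 0
G(3) = mex{0} = 1
G(4) = mex{0} = 1
G(5) = mex{0,0} = 1
G(6) = mex{1,0} = 2
G(7) = mex{1,0,0} = 2
G(8) = mex{1,1,0} = 2
G(9) = mex{2,1,0} = 3
G(10) = mex{2,1,1} = 0
G(11) = mex{2,2,1} = 0
G(12) = mex{3,2,1} = 0
G(13) = mex{0,2,2} = 1
G(14) = mex{0,3,2} = 1
G(15) = mex{0,0,2} = 1
G(16) = mex{1,0,3} = 2
G(17) = mex{1,0,0} = 2
G(18) = mex{1,1,0} = 2
G(19) = mex{2,1,0} = 3
G(20) = mex{2,1,1} = 0
G(21) = mex{2,2,1} = 0
G(n+10) = G(n) holds for n = 0,…,6 (a full window of length max(S) = 7), so the sequence is purely periodic with period 10.

10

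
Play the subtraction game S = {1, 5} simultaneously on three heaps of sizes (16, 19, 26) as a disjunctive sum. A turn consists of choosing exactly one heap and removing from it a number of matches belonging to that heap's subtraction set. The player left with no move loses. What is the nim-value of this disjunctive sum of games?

1

All heaps use S = {1, 5}:
n :  0  1  2  3  4  5  6  7  8  9 10 11 12 13 14 15 16 17 18 19 20 21 22 23 24 25 26
G :  0  1  0  1  0  1  0  1  0  1  0  1  0  1  0  1  0  1  0  1  0  1  0  1  0  1  0
Heap A: G(16) = 0.
Heap B: G(19) = 1.
Heap C: G(26) = 0.
Combined Grundy value = 0 ⊕ 1 ⊕ 0 = 1.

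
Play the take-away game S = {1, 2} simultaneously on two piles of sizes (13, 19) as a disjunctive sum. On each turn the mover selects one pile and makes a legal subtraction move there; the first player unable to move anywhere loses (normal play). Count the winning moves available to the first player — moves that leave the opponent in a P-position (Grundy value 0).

All piles use S = {1, 2}:
n :  0  1  2  3  4  5  6  7  8  9 10 11 12 13 14 15 16 17 18 19
G :  0  1  2  0  1  2  0  1  2  0  1  2  0  1  2  0  1  2  0  1
Pile A: G(13) = 1.
Pile B: G(19) = 1.
Combined Grundy value = 1 ⊕ 1 = 0.
A winning move leaves total XOR = 0, i.e. changes one component's Grundy value g to g ⊕ X where X is the current total.
Pile A: target g' = 1⊕0 = 1, but every legal move changes the Grundy value (mex property), so 0 moves.
Pile B: target g' = 1⊕0 = 1, but every legal move changes the Grundy value (mex property), so 0 moves.

0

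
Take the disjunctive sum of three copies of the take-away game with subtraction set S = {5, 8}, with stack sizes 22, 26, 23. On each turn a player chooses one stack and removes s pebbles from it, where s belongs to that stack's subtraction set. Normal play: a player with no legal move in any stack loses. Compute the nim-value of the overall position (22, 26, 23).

All stacks use S = {5, 8}:
n :  0  1  2  3  4  5  6  7  8  9 10 11 12 13 14 15 16 17 18 19 20 21 22 23 24 25 26
G :  0  0  0  0  0  1  1  1  1  1  2  2  2  0  0  0  0  0  1  1  1  1  1  2  2  2  0
Stack A: G(22) = 1.
Stack B: G(26) = 0.
Stack C: G(23) = 2.
Combined Grundy value = 1 ⊕ 0 ⊕ 2 = 3.

3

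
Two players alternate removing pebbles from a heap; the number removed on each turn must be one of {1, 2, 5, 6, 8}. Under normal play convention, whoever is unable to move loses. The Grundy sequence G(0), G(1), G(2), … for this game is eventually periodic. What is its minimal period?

n :  0  1  2  3  4  5  6  7  8  9 10 11 12 13 14 15 16
G :  0  1  2  0  1  2  3  0  1  2  0  1  2  3  0  1  2
G(n+7) = G(n) holds for n = 0,…,7 (a full window of length max(S) = 8), so the sequence is purely periodic with period 7.

7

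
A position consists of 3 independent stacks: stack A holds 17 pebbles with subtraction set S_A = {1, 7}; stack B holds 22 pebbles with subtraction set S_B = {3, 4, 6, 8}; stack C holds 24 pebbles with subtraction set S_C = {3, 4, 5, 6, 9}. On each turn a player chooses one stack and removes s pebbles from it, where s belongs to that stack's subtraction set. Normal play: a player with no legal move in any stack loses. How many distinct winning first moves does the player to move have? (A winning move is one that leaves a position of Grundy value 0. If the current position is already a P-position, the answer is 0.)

5

Stack A, S = {1, 7}:
n :  0  1  2  3  4  5  6  7  8  9 10 11 12 13 14 15 16 17
G :  0  1  0  1  0  1  0  1  0  1  0  1  0  1  0  1  0  1
G_A(17) = 1.
Stack B, S = {3, 4, 6, 8}:
G(0) = 0
G(1) = mex{} = 0
G(2) = mex{} = 0
G(3) = mex{0} = 1
G(4) = mex{0,0} = 1
G(5) = mex{0,0} = 1
G(6) = mex{1,0,0} = 2
G(7) = mex{1,1,0} = 2
G(8) = mex{1,1,0,0} = 2
G(9) = mex{2,1,1,0} = 3
G(10) = mex{2,2,1,0} = 3
G(11) = mex{2,2,1,1} = 0
G(12) = mex{3,2,2,1} = 0
G(13) = mex{3,3,2,1} = 0
G(14) = mex{0,3,2,2} = 1
G(15) = mex{0,0,3,2} = 1
G(16) = mex{0,0,3,2} = 1
G(17) = mex{1,0,0,3} = 2
G(18) = mex{1,1,0,3} = 2
G(19) = mex{1,1,0,0} = 2
G(20) = mex{2,1,1,0} = 3
G(21) = mex{2,2,1,0} = 3
G(22) = mex{2,2,1,1} = 0
G_B(22) = 0.
Stack C, S = {3, 4, 5, 6, 9}:
G(0) = 0
G(1) = mex{} = 0
G(2) = mex{} = 0
G(3) = mex{0} = 1
G(4) = mex{0,0} = 1
G(5) = mex{0,0,0} = 1
G(6) = mex{1,0,0,0} = 2
G(7) = mex{1,1,0,0} = 2
G(8) = mex{1,1,1,0} = 2
G(9) = mex{2,1,1,1,0} = 3
G(10) = mex{2,2,1,1,0} = 3
G(11) = mex{2,2,2,1,0} = 3
G(12) = mex{3,2,2,2,1} = 0
G(13) = mex{3,3,2,2,1} = 0
G(14) = mex{3,3,3,2,1} = 0
G(15) = mex{0,3,3,3,2} = 1
G(16) = mex{0,0,3,3,2} = 1
G(17) = mex{0,0,0,3,2} = 1
G(18) = mex{1,0,0,0,3} = 2
G(19) = mex{1,1,0,0,3} = 2
G(20) = mex{1,1,1,0,3} = 2
G(21) = mex{2,1,1,1,0} = 3
G(22) = mex{2,2,1,1,0} = 3
G(23) = mex{2,2,2,1,0} = 3
G(24) = mex{3,2,2,2,1} = 0
G_C(24) = 0.
Combined Grundy value = 1 ⊕ 0 ⊕ 0 = 1.
A winning move leaves total XOR = 0, i.e. changes one component's Grundy value g to g ⊕ X where X is the current total.
Stack A: need g' = 1⊕1 = 0. Options: 17−1→G=0, 17−7→G=0. Hits: 2.
Stack B: need g' = 0⊕1 = 1. Options: 22−3→G=2, 22−4→G=2, 22−6→G=1, 22−8→G=1. Hits: 2.
Stack C: need g' = 0⊕1 = 1. Options: 24−3→G=3, 24−4→G=2, 24−5→G=2, 24−6→G=2, 24−9→G=1. Hits: 1.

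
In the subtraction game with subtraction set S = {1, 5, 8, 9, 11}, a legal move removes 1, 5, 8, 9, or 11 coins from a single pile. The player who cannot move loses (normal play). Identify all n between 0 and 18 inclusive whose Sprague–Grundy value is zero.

G(0) = 0
G(1) = mex{0} = 1
G(2) = mex{1} = 0
G(3) = mex{0} = 1
G(4) = mex{1} = 0
G(5) = mex{0,0} = 1
G(6) = mex{1,1} = 0
G(7) = mex{0,0} = 1
G(8) = mex{1,1,0} = 2
G(9) = mex{2,0,1,0} = 3
G(10) = mex{3,1,0,1} = 2
G(11) = mex{2,0,1,0,0} = 3
G(12) = mex{3,1,0,1,1} = 2
G(13) = mex{2,2,1,0,0} = 3
G(14) = mex{3,3,0,1,1} = 2
G(15) = mex{2,2,1,0,0} = 3
G(16) = mex{3,3,2,1,1} = 0
G(17) = mex{0,2,3,2,0} = 1
G(18) = mex{1,3,2,3,1} = 0
P-positions are exactly the n with G(n) = 0.

0, 2, 4, 6, 16, 18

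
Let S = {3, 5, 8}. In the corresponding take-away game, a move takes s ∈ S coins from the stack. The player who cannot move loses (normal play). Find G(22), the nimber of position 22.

0

G(0) = 0
G(1) = mex{} = 0
G(2) = mex{} = 0
G(3) = mex{0} = 1
G(4) = mex{0} = 1
G(5) = mex{0,0} = 1
G(6) = mex{1,0} = 2
G(7) = mex{1,0} = 2
G(8) = mex{1,1,0} = 2
G(9) = mex{2,1,0} = 3
G(10) = mex{2,1,0} = 3
G(11) = mex{2,2,1} = 0
G(12) = mex{3,2,1} = 0
G(13) = mex{3,2,1} = 0
G(14) = mex{0,3,2} = 1
G(15) = mex{0,3,2} = 1
G(16) = mex{0,0,2} = 1
G(17) = mex{1,0,3} = 2
G(18) = mex{1,0,3} = 2
G(19) = mex{1,1,0} = 2
G(20) = mex{2,1,0} = 3
G(21) = mex{2,1,0} = 3
G(22) = mex{2,2,1} = 0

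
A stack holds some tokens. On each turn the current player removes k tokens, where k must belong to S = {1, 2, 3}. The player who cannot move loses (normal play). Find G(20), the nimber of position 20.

0

G(0) = 0
G(1) = mex{0} = 1
G(2) = mex{1,0} = 2
G(3) = mex{2,1,0} = 3
G(4) = mex{3,2,1} = 0
G(5) = mex{0,3,2} = 1
G(6) = mex{1,0,3} = 2
G(7) = mex{2,1,0} = 3
G(8) = mex{3,2,1} = 0
G(9) = mex{0,3,2} = 1
G(10) = mex{1,0,3} = 2
G(11) = mex{2,1,0} = 3
G(12) = mex{3,2,1} = 0
G(13) = mex{0,3,2} = 1
G(14) = mex{1,0,3} = 2
G(15) = mex{2,1,0} = 3
G(16) = mex{3,2,1} = 0
G(17) = mex{0,3,2} = 1
G(18) = mex{1,0,3} = 2
G(19) = mex{2,1,0} = 3
G(20) = mex{3,2,1} = 0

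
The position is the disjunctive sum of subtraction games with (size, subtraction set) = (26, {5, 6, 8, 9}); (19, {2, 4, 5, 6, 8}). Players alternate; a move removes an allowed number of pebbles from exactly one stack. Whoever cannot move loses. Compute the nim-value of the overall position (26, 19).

Stack A, S = {5, 6, 8, 9}:
n :  0  1  2  3  4  5  6  7  8  9 10 11 12 13 14 15 16 17 18 19 20 21 22 23 24 25 26
G :  0  0  0  0  0  1  1  1  1  1  2  2  2  2  0  0  0  0  0  1  1  1  1  1  2  2  2
G_A(26) = 2.
Stack B, S = {2, 4, 5, 6, 8}:
G(0) = 0
G(1) = mex{} = 0
G(2) = mex{0} = 1
G(3) = mex{0} = 1
G(4) = mex{1,0} = 2
G(5) = mex{1,0,0} = 2
G(6) = mex{2,1,0,0} = 3
G(7) = mex{2,1,1,0} = 3
G(8) = mex{3,2,1,1,0} = 4
G(9) = mex{3,2,2,1,0} = 4
G(10) = mex{4,3,2,2,1} = 0
G(11) = mex{4,3,3,2,1} = 0
G(12) = mex{0,4,3,3,2} = 1
G(13) = mex{0,4,4,3,2} = 1
G(14) = mex{1,0,4,4,3} = 2
G(15) = mex{1,0,0,4,3} = 2
G(16) = mex{2,1,0,0,4} = 3
G(17) = mex{2,1,1,0,4} = 3
G(18) = mex{3,2,1,1,0} = 4
G(19) = mex{3,2,2,1,0} = 4
G_B(19) = 4.
Combined Grundy value = 2 ⊕ 4 = 6.

6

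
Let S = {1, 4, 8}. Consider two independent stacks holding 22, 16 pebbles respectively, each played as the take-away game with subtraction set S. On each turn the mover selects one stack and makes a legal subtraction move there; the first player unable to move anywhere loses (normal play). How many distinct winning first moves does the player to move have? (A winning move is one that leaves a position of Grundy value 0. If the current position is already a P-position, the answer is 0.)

1

All stacks use S = {1, 4, 8}:
G(0) = 0
G(1) = mex{0} = 1
G(2) = mex{1} = 0
G(3) = mex{0} = 1
G(4) = mex{1,0} = 2
G(5) = mex{2,1} = 0
G(6) = mex{0,0} = 1
G(7) = mex{1,1} = 0
G(8) = mex{0,2,0} = 1
G(9) = mex{1,0,1} = 2
G(10) = mex{2,1,0} = 3
G(11) = mex{3,0,1} = 2
G(12) = mex{2,1,2} = 0
G(13) = mex{0,2,0} = 1
G(14) = mex{1,3,1} = 0
G(15) = mex{0,2,0} = 1
G(16) = mex{1,0,1} = 2
G(17) = mex{2,1,2} = 0
G(18) = mex{0,0,3} = 1
G(19) = mex{1,1,2} = 0
G(20) = mex{0,2,0} = 1
G(21) = mex{1,0,1} = 2
G(22) = mex{2,1,0} = 3
Stack A: G(22) = 3.
Stack B: G(16) = 2.
Combined Grundy value = 3 ⊕ 2 = 1.
A winning move leaves total XOR = 0, i.e. changes one component's Grundy value g to g ⊕ X where X is the current total.
Stack A: need g' = 3⊕1 = 2. Options: 22−1→G=2, 22−4→G=1, 22−8→G=0. Hits: 1.
Stack B: need g' = 2⊕1 = 3. Options: 16−1→G=1, 16−4→G=0, 16−8→G=1. Hits: 0.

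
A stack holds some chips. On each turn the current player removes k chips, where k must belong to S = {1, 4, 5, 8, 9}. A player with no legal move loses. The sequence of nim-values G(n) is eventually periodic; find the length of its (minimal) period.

n :  0  1  2  3  4  5  6  7  8  9 10 11 12 13 14 15 16 17 18 19 20 21 22 23 24 25
G :  0  1  0  1  2  3  2  3  4  5  4  5  0  1  0  1  2  3  2  3  4  5  4  5  0  1
G(n+12) = G(n) holds for n = 0,…,8 (a full window of length max(S) = 9), so the sequence is purely periodic with period 12.

12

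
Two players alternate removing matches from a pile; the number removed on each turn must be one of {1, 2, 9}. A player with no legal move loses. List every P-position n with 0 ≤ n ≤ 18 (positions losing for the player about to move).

G(0) = 0
G(1) = mex{0} = 1
G(2) = mex{1,0} = 2
G(3) = mex{2,1} = 0
G(4) = mex{0,2} = 1
G(5) = mex{1,0} = 2
G(6) = mex{2,1} = 0
G(7) = mex{0,2} = 1
G(8) = mex{1,0} = 2
G(9) = mex{2,1,0} = 3
G(10) = mex{3,2,1} = 0
G(11) = mex{0,3,2} = 1
G(12) = mex{1,0,0} = 2
G(13) = mex{2,1,1} = 0
G(14) = mex{0,2,2} = 1
G(15) = mex{1,0,0} = 2
G(16) = mex{2,1,1} = 0
G(17) = mex{0,2,2} = 1
G(18) = mex{1,0,3} = 2
P-positions are exactly the n with G(n) = 0.

0, 3, 6, 10, 13, 16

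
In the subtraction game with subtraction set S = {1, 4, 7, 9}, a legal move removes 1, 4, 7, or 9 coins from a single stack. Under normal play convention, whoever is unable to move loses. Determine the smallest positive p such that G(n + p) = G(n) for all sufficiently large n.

n :  0  1  2  3  4  5  6  7  8  9 10 11 12 13 14 15 16 17 18
G :  0  1  0  1  2  0  1  2  0  1  0  1  2  0  1  2  0  1  0
G(n+8) = G(n) holds for n = 0,…,8 (a full window of length max(S) = 9), so the sequence is purely periodic with period 8.

8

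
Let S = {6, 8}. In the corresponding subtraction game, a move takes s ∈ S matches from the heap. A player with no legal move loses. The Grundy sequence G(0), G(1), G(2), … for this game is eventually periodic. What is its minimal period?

14

G(0) = 0
G(1) = mex{} = 0
G(2) = mex{} = 0
G(3) = mex{} = 0
G(4) = mex{} = 0
G(5) = mex{} = 0
G(6) = mex{0} = 1
G(7) = mex{0} = 1
G(8) = mex{0,0} = 1
G(9) = mex{0,0} = 1
G(10) = mex{0,0} = 1
G(11) = mex{0,0} = 1
G(12) = mex{1,0} = 2
G(13) = mex{1,0} = 2
G(14) = mex{1,1} = 0
G(15) = mex{1,1} = 0
G(16) = mex{1,1} = 0
G(17) = mex{1,1} = 0
G(18) = mex{2,1} = 0
G(19) = mex{2,1} = 0
G(20) = mex{0,2} = 1
G(21) = mex{0,2} = 1
G(22) = mex{0,0} = 1
G(23) = mex{0,0} = 1
G(24) = mex{0,0} = 1
G(25) = mex{0,0} = 1
G(26) = mex{1,0} = 2
G(27) = mex{1,0} = 2
G(28) = mex{1,1} = 0
G(29) = mex{1,1} = 0
G(n+14) = G(n) holds for n = 0,…,7 (a full window of length max(S) = 8), so the sequence is purely periodic with period 14.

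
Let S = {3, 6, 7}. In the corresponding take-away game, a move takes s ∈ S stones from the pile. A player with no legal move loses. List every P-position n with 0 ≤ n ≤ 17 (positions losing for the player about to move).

G(0) = 0
G(1) = mex{} = 0
G(2) = mex{} = 0
G(3) = mex{0} = 1
G(4) = mex{0} = 1
G(5) = mex{0} = 1
G(6) = mex{1,0} = 2
G(7) = mex{1,0,0} = 2
G(8) = mex{1,0,0} = 2
G(9) = mex{2,1,0} = 3
G(10) = mex{2,1,1} = 0
G(11) = mex{2,1,1} = 0
G(12) = mex{3,2,1} = 0
G(13) = mex{0,2,2} = 1
G(14) = mex{0,2,2} = 1
G(15) = mex{0,3,2} = 1
G(16) = mex{1,0,3} = 2
G(17) = mex{1,0,0} = 2
P-positions are exactly the n with G(n) = 0.

0, 1, 2, 10, 11, 12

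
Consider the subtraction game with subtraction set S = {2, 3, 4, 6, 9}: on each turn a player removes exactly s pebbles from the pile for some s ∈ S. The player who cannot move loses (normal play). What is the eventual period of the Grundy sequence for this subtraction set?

G(0) = 0
G(1) = mex{} = 0
G(2) = mex{0} = 1
G(3) = mex{0,0} = 1
G(4) = mex{1,0,0} = 2
G(5) = mex{1,1,0} = 2
G(6) = mex{2,1,1,0} = 3
G(7) = mex{2,2,1,0} = 3
G(8) = mex{3,2,2,1} = 0
G(9) = mex{3,3,2,1,0} = 4
G(10) = mex{0,3,3,2,0} = 1
G(11) = mex{4,0,3,2,1} = 5
G(12) = mex{1,4,0,3,1} = 2
G(13) = mex{5,1,4,3,2} = 0
G(14) = mex{2,5,1,0,2} = 3
G(15) = mex{0,2,5,4,3} = 1
G(16) = mex{3,0,2,1,3} = 4
G(17) = mex{1,3,0,5,0} = 2
G(18) = mex{4,1,3,2,4} = 0
G(19) = mex{2,4,1,0,1} = 3
G(20) = mex{0,2,4,3,5} = 1
G(21) = mex{3,0,2,1,2} = 4
G(22) = mex{1,3,0,4,0} = 2
G(23) = mex{4,1,3,2,3} = 0
G(24) = mex{2,4,1,0,1} = 3
G(25) = mex{0,2,4,3,4} = 1
G(26) = mex{3,0,2,1,2} = 4
G(27) = mex{1,3,0,4,0} = 2
From n = 12 onward G(n+5) = G(n); since this holds over max(S) = 9 consecutive positions the period is 5 (pre-period 12).

5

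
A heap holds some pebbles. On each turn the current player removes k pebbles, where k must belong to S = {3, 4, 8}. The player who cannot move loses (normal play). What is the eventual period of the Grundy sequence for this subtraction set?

G(0) = 0
G(1) = mex{} = 0
G(2) = mex{} = 0
G(3) = mex{0} = 1
G(4) = mex{0,0} = 1
G(5) = mex{0,0} = 1
G(6) = mex{1,0} = 2
G(7) = mex{1,1} = 0
G(8) = mex{1,1,0} = 2
G(9) = mex{2,1,0} = 3
G(10) = mex{0,2,0} = 1
G(11) = mex{2,0,1} = 3
G(12) = mex{3,2,1} = 0
G(13) = mex{1,3,1} = 0
G(14) = mex{3,1,2} = 0
G(15) = mex{0,3,0} = 1
G(16) = mex{0,0,2} = 1
G(17) = mex{0,0,3} = 1
G(18) = mex{1,0,1} = 2
G(19) = mex{1,1,3} = 0
G(20) = mex{1,1,0} = 2
G(21) = mex{2,1,0} = 3
G(22) = mex{0,2,0} = 1
G(23) = mex{2,0,1} = 3
G(24) = mex{3,2,1} = 0
G(25) = mex{1,3,1} = 0
G(n+12) = G(n) holds for n = 0,…,7 (a full window of length max(S) = 8), so the sequence is purely periodic with period 12.

12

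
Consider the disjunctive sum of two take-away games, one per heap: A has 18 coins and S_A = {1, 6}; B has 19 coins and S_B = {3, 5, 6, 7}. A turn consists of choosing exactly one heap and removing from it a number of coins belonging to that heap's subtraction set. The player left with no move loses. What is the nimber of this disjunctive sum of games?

Heap A, S = {1, 6}:
G(0) = 0
G(1) = mex{0} = 1
G(2) = mex{1} = 0
G(3) = mex{0} = 1
G(4) = mex{1} = 0
G(5) = mex{0} = 1
G(6) = mex{1,0} = 2
G(7) = mex{2,1} = 0
G(8) = mex{0,0} = 1
G(9) = mex{1,1} = 0
G(10) = mex{0,0} = 1
G(11) = mex{1,1} = 0
G(12) = mex{0,2} = 1
G(13) = mex{1,0} = 2
G(14) = mex{2,1} = 0
G(15) = mex{0,0} = 1
G(16) = mex{1,1} = 0
G(17) = mex{0,0} = 1
G(18) = mex{1,1} = 0
G_A(18) = 0.
Heap B, S = {3, 5, 6, 7}:
G(0) = 0
G(1) = mex{} = 0
G(2) = mex{} = 0
G(3) = mex{0} = 1
G(4) = mex{0} = 1
G(5) = mex{0,0} = 1
G(6) = mex{1,0,0} = 2
G(7) = mex{1,0,0,0} = 2
G(8) = mex{1,1,0,0} = 2
G(9) = mex{2,1,1,0} = 3
G(10) = mex{2,1,1,1} = 0
G(11) = mex{2,2,1,1} = 0
G(12) = mex{3,2,2,1} = 0
G(13) = mex{0,2,2,2} = 1
G(14) = mex{0,3,2,2} = 1
G(15) = mex{0,0,3,2} = 1
G(16) = mex{1,0,0,3} = 2
G(17) = mex{1,0,0,0} = 2
G(18) = mex{1,1,0,0} = 2
G(19) = mex{2,1,1,0} = 3
G_B(19) = 3.
Combined Grundy value = 0 ⊕ 3 = 3.

3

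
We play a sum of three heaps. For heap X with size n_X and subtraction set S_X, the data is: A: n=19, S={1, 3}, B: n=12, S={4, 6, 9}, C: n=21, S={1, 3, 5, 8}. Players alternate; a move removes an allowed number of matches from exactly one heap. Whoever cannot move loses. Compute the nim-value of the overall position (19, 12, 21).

0

Heap A, S = {1, 3}:
n :  0  1  2  3  4  5  6  7  8  9 10 11 12 13 14 15 16 17 18 19
G :  0  1  0  1  0  1  0  1  0  1  0  1  0  1  0  1  0  1  0  1
G_A(19) = 1.
Heap B, S = {4, 6, 9}:
n :  0  1  2  3  4  5  6  7  8  9 10 11 12
G :  0  0  0  0  1  1  1  1  2  2  2  2  3
G_B(12) = 3.
Heap C, S = {1, 3, 5, 8}:
G(0) = 0
G(1) = mex{0} = 1
G(2) = mex{1} = 0
G(3) = mex{0,0} = 1
G(4) = mex{1,1} = 0
G(5) = mex{0,0,0} = 1
G(6) = mex{1,1,1} = 0
G(7) = mex{0,0,0} = 1
G(8) = mex{1,1,1,0} = 2
G(9) = mex{2,0,0,1} = 3
G(10) = mex{3,1,1,0} = 2
G(11) = mex{2,2,0,1} = 3
G(12) = mex{3,3,1,0} = 2
G(13) = mex{2,2,2,1} = 0
G(14) = mex{0,3,3,0} = 1
G(15) = mex{1,2,2,1} = 0
G(16) = mex{0,0,3,2} = 1
G(17) = mex{1,1,2,3} = 0
G(18) = mex{0,0,0,2} = 1
G(19) = mex{1,1,1,3} = 0
G(20) = mex{0,0,0,2} = 1
G(21) = mex{1,1,1,0} = 2
G_C(21) = 2.
Combined Grundy value = 1 ⊕ 3 ⊕ 2 = 0.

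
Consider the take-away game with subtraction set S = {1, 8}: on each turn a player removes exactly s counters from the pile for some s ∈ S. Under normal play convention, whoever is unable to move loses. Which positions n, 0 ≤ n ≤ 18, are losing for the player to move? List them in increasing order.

n :  0  1  2  3  4  5  6  7  8  9 10 11 12 13 14 15 16 17 18
G :  0  1  0  1  0  1  0  1  2  0  1  0  1  0  1  0  1  2  0
P-positions are exactly the n with G(n) = 0.

0, 2, 4, 6, 9, 11, 13, 15, 18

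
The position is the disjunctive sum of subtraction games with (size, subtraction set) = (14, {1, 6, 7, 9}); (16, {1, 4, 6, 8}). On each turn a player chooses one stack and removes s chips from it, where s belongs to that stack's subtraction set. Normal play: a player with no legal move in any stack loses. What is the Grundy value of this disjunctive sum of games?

Stack A, S = {1, 6, 7, 9}:
n :  0  1  2  3  4  5  6  7  8  9 10 11 12 13 14
G :  0  1  0  1  0  1  2  3  2  3  2  3  0  1  0
G_A(14) = 0.
Stack B, S = {1, 4, 6, 8}:
n :  0  1  2  3  4  5  6  7  8  9 10 11 12 13 14 15 16
G :  0  1  0  1  2  0  1  0  1  2  3  2  0  1  0  1  2
G_B(16) = 2.
Combined Grundy value = 0 ⊕ 2 = 2.

2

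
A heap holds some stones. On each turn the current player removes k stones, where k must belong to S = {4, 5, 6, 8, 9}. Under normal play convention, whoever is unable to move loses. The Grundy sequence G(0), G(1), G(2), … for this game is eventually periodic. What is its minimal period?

13

G(0) = 0
G(1) = mex{} = 0
G(2) = mex{} = 0
G(3) = mex{} = 0
G(4) = mex{0} = 1
G(5) = mex{0,0} = 1
G(6) = mex{0,0,0} = 1
G(7) = mex{0,0,0} = 1
G(8) = mex{1,0,0,0} = 2
G(9) = mex{1,1,0,0,0} = 2
G(10) = mex{1,1,1,0,0} = 2
G(11) = mex{1,1,1,0,0} = 2
G(12) = mex{2,1,1,1,0} = 3
G(13) = mex{2,2,1,1,1} = 0
G(14) = mex{2,2,2,1,1} = 0
G(15) = mex{2,2,2,1,1} = 0
G(16) = mex{3,2,2,2,1} = 0
G(17) = mex{0,3,2,2,2} = 1
G(18) = mex{0,0,3,2,2} = 1
G(19) = mex{0,0,0,2,2} = 1
G(20) = mex{0,0,0,3,2} = 1
G(21) = mex{1,0,0,0,3} = 2
G(22) = mex{1,1,0,0,0} = 2
G(23) = mex{1,1,1,0,0} = 2
G(24) = mex{1,1,1,0,0} = 2
G(25) = mex{2,1,1,1,0} = 3
G(26) = mex{2,2,1,1,1} = 0
G(27) = mex{2,2,2,1,1} = 0
G(n+13) = G(n) holds for n = 0,…,8 (a full window of length max(S) = 9), so the sequence is purely periodic with period 13.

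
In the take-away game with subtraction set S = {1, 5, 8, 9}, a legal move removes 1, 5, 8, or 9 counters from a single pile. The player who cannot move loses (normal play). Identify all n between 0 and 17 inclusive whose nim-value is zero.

G(0) = 0
G(1) = mex{0} = 1
G(2) = mex{1} = 0
G(3) = mex{0} = 1
G(4) = mex{1} = 0
G(5) = mex{0,0} = 1
G(6) = mex{1,1} = 0
G(7) = mex{0,0} = 1
G(8) = mex{1,1,0} = 2
G(9) = mex{2,0,1,0} = 3
G(10) = mex{3,1,0,1} = 2
G(11) = mex{2,0,1,0} = 3
G(12) = mex{3,1,0,1} = 2
G(13) = mex{2,2,1,0} = 3
G(14) = mex{3,3,0,1} = 2
G(15) = mex{2,2,1,0} = 3
G(16) = mex{3,3,2,1} = 0
G(17) = mex{0,2,3,2} = 1
P-positions are exactly the n with G(n) = 0.

0, 2, 4, 6, 16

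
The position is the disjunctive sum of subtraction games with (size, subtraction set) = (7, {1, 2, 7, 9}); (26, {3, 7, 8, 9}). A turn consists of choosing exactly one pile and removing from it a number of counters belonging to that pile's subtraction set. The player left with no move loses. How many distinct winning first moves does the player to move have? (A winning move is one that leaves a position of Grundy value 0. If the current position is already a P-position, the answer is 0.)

Pile A, S = {1, 2, 7, 9}:
n : 0 1 2 3 4 5 6 7
G : 0 1 2 0 1 2 0 1
G_A(7) = 1.
Pile B, S = {3, 7, 8, 9}:
G(0) = 0
G(1) = mex{} = 0
G(2) = mex{} = 0
G(3) = mex{0} = 1
G(4) = mex{0} = 1
G(5) = mex{0} = 1
G(6) = mex{1} = 0
G(7) = mex{1,0} = 2
G(8) = mex{1,0,0} = 2
G(9) = mex{0,0,0,0} = 1
G(10) = mex{2,1,0,0} = 3
G(11) = mex{2,1,1,0} = 3
G(12) = mex{1,1,1,1} = 0
G(13) = mex{3,0,1,1} = 2
G(14) = mex{3,2,0,1} = 4
G(15) = mex{0,2,2,0} = 1
G(16) = mex{2,1,2,2} = 0
G(17) = mex{4,3,1,2} = 0
G(18) = mex{1,3,3,1} = 0
G(19) = mex{0,0,3,3} = 1
G(20) = mex{0,2,0,3} = 1
G(21) = mex{0,4,2,0} = 1
G(22) = mex{1,1,4,2} = 0
G(23) = mex{1,0,1,4} = 2
G(24) = mex{1,0,0,1} = 2
G(25) = mex{0,0,0,0} = 1
G(26) = mex{2,1,0,0} = 3
G_B(26) = 3.
Combined Grundy value = 1 ⊕ 3 = 2.
A winning move leaves total XOR = 0, i.e. changes one component's Grundy value g to g ⊕ X where X is the current total.
Pile A: need g' = 1⊕2 = 3. Options: 7−1→G=0, 7−2→G=2, 7−7→G=0. Hits: 0.
Pile B: need g' = 3⊕2 = 1. Options: 26−3→G=2, 26−7→G=1, 26−8→G=0, 26−9→G=0. Hits: 1.

1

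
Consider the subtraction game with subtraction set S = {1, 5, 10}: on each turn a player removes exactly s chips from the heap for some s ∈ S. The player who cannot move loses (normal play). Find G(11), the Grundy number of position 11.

3

G(0) = 0
G(1) = mex{0} = 1
G(2) = mex{1} = 0
G(3) = mex{0} = 1
G(4) = mex{1} = 0
G(5) = mex{0,0} = 1
G(6) = mex{1,1} = 0
G(7) = mex{0,0} = 1
G(8) = mex{1,1} = 0
G(9) = mex{0,0} = 1
G(10) = mex{1,1,0} = 2
G(11) = mex{2,0,1} = 3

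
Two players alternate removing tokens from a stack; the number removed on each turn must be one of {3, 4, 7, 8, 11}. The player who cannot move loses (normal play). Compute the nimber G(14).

0

G(0) = 0
G(1) = mex{} = 0
G(2) = mex{} = 0
G(3) = mex{0} = 1
G(4) = mex{0,0} = 1
G(5) = mex{0,0} = 1
G(6) = mex{1,0} = 2
G(7) = mex{1,1,0} = 2
G(8) = mex{1,1,0,0} = 2
G(9) = mex{2,1,0,0} = 3
G(10) = mex{2,2,1,0} = 3
G(11) = mex{2,2,1,1,0} = 3
G(12) = mex{3,2,1,1,0} = 4
G(13) = mex{3,3,2,1,0} = 4
G(14) = mex{3,3,2,2,1} = 0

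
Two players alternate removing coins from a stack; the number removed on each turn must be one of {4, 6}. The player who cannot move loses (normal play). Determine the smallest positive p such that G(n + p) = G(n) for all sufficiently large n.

G(0) = 0
G(1) = mex{} = 0
G(2) = mex{} = 0
G(3) = mex{} = 0
G(4) = mex{0} = 1
G(5) = mex{0} = 1
G(6) = mex{0,0} = 1
G(7) = mex{0,0} = 1
G(8) = mex{1,0} = 2
G(9) = mex{1,0} = 2
G(10) = mex{1,1} = 0
G(11) = mex{1,1} = 0
G(12) = mex{2,1} = 0
G(13) = mex{2,1} = 0
G(14) = mex{0,2} = 1
G(15) = mex{0,2} = 1
G(16) = mex{0,0} = 1
G(17) = mex{0,0} = 1
G(18) = mex{1,0} = 2
G(19) = mex{1,0} = 2
G(20) = mex{1,1} = 0
G(21) = mex{1,1} = 0
G(n+10) = G(n) holds for n = 0,…,5 (a full window of length max(S) = 6), so the sequence is purely periodic with period 10.

10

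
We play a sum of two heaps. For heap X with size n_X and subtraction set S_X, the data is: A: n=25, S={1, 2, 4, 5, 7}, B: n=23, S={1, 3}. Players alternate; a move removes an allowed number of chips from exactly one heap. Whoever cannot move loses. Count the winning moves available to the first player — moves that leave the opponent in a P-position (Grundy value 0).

Heap A, S = {1, 2, 4, 5, 7}:
G(0) = 0
G(1) = mex{0} = 1
G(2) = mex{1,0} = 2
G(3) = mex{2,1} = 0
G(4) = mex{0,2,0} = 1
G(5) = mex{1,0,1,0} = 2
G(6) = mex{2,1,2,1} = 0
G(7) = mex{0,2,0,2,0} = 1
G(8) = mex{1,0,1,0,1} = 2
G(9) = mex{2,1,2,1,2} = 0
G(10) = mex{0,2,0,2,0} = 1
G(11) = mex{1,0,1,0,1} = 2
G(12) = mex{2,1,2,1,2} = 0
G(13) = mex{0,2,0,2,0} = 1
G(14) = mex{1,0,1,0,1} = 2
G(15) = mex{2,1,2,1,2} = 0
G(16) = mex{0,2,0,2,0} = 1
G(17) = mex{1,0,1,0,1} = 2
G(18) = mex{2,1,2,1,2} = 0
G(19) = mex{0,2,0,2,0} = 1
G(20) = mex{1,0,1,0,1} = 2
G(21) = mex{2,1,2,1,2} = 0
G(22) = mex{0,2,0,2,0} = 1
G(23) = mex{1,0,1,0,1} = 2
G(24) = mex{2,1,2,1,2} = 0
G(25) = mex{0,2,0,2,0} = 1
G_A(25) = 1.
Heap B, S = {1, 3}:
G(0) = 0
G(1) = mex{0} = 1
G(2) = mex{1} = 0
G(3) = mex{0,0} = 1
G(4) = mex{1,1} = 0
G(5) = mex{0,0} = 1
G(6) = mex{1,1} = 0
G(7) = mex{0,0} = 1
G(8) = mex{1,1} = 0
G(9) = mex{0,0} = 1
G(10) = mex{1,1} = 0
G(11) = mex{0,0} = 1
G(12) = mex{1,1} = 0
G(13) = mex{0,0} = 1
G(14) = mex{1,1} = 0
G(15) = mex{0,0} = 1
G(16) = mex{1,1} = 0
G(17) = mex{0,0} = 1
G(18) = mex{1,1} = 0
G(19) = mex{0,0} = 1
G(20) = mex{1,1} = 0
G(21) = mex{0,0} = 1
G(22) = mex{1,1} = 0
G(23) = mex{0,0} = 1
G_B(23) = 1.
Combined Grundy value = 1 ⊕ 1 = 0.
A winning move leaves total XOR = 0, i.e. changes one component's Grundy value g to g ⊕ X where X is the current total.
Heap A: target g' = 1⊕0 = 1, but every legal move changes the Grundy value (mex property), so 0 moves.
Heap B: target g' = 1⊕0 = 1, but every legal move changes the Grundy value (mex property), so 0 moves.

0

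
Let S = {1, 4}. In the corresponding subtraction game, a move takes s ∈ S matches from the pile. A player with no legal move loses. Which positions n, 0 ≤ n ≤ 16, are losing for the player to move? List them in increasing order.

n :  0  1  2  3  4  5  6  7  8  9 10 11 12 13 14 15 16
G :  0  1  0  1  2  0  1  0  1  2  0  1  0  1  2  0  1
P-positions are exactly the n with G(n) = 0.

0, 2, 5, 7, 10, 12, 15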